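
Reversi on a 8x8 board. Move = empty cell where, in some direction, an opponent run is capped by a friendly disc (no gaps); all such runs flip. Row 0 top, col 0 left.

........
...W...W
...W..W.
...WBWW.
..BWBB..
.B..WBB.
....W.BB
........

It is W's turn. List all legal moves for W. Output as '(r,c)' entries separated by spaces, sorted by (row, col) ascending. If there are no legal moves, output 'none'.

Answer: (2,4) (2,5) (4,1) (4,6) (5,3) (5,7) (6,0) (6,5) (7,7)

Derivation:
(2,4): flips 2 -> legal
(2,5): flips 1 -> legal
(3,1): no bracket -> illegal
(3,2): no bracket -> illegal
(4,0): no bracket -> illegal
(4,1): flips 1 -> legal
(4,6): flips 3 -> legal
(4,7): no bracket -> illegal
(5,0): no bracket -> illegal
(5,2): no bracket -> illegal
(5,3): flips 1 -> legal
(5,7): flips 2 -> legal
(6,0): flips 2 -> legal
(6,1): no bracket -> illegal
(6,2): no bracket -> illegal
(6,5): flips 2 -> legal
(7,5): no bracket -> illegal
(7,6): no bracket -> illegal
(7,7): flips 3 -> legal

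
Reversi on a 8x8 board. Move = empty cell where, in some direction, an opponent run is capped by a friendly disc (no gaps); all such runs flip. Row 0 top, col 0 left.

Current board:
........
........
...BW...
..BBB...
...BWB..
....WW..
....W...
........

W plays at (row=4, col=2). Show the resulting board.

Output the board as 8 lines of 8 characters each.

Place W at (4,2); scan 8 dirs for brackets.
Dir NW: first cell '.' (not opp) -> no flip
Dir N: opp run (3,2), next='.' -> no flip
Dir NE: opp run (3,3) capped by W -> flip
Dir W: first cell '.' (not opp) -> no flip
Dir E: opp run (4,3) capped by W -> flip
Dir SW: first cell '.' (not opp) -> no flip
Dir S: first cell '.' (not opp) -> no flip
Dir SE: first cell '.' (not opp) -> no flip
All flips: (3,3) (4,3)

Answer: ........
........
...BW...
..BWB...
..WWWB..
....WW..
....W...
........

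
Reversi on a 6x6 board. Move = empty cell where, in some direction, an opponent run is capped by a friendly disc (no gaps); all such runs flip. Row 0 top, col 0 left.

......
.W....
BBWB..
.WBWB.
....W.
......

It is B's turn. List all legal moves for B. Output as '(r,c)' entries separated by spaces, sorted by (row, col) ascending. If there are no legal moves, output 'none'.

Answer: (0,1) (0,2) (1,2) (3,0) (4,1) (4,2) (4,3) (5,4)

Derivation:
(0,0): no bracket -> illegal
(0,1): flips 1 -> legal
(0,2): flips 1 -> legal
(1,0): no bracket -> illegal
(1,2): flips 1 -> legal
(1,3): no bracket -> illegal
(2,4): no bracket -> illegal
(3,0): flips 1 -> legal
(3,5): no bracket -> illegal
(4,0): no bracket -> illegal
(4,1): flips 1 -> legal
(4,2): flips 1 -> legal
(4,3): flips 1 -> legal
(4,5): no bracket -> illegal
(5,3): no bracket -> illegal
(5,4): flips 1 -> legal
(5,5): no bracket -> illegal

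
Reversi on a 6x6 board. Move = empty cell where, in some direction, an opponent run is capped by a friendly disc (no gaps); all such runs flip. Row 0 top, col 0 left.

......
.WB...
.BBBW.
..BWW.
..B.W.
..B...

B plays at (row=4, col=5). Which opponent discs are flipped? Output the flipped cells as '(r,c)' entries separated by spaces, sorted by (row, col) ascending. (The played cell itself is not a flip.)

Dir NW: opp run (3,4) capped by B -> flip
Dir N: first cell '.' (not opp) -> no flip
Dir NE: edge -> no flip
Dir W: opp run (4,4), next='.' -> no flip
Dir E: edge -> no flip
Dir SW: first cell '.' (not opp) -> no flip
Dir S: first cell '.' (not opp) -> no flip
Dir SE: edge -> no flip

Answer: (3,4)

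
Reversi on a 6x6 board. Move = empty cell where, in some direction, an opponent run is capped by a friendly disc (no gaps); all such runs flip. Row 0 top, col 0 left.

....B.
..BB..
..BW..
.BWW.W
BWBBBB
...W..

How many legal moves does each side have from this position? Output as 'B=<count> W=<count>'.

Answer: B=5 W=11

Derivation:
-- B to move --
(1,4): no bracket -> illegal
(2,1): flips 1 -> legal
(2,4): flips 2 -> legal
(2,5): flips 1 -> legal
(3,0): no bracket -> illegal
(3,4): flips 3 -> legal
(5,0): no bracket -> illegal
(5,1): flips 1 -> legal
(5,2): no bracket -> illegal
(5,4): no bracket -> illegal
B mobility = 5
-- W to move --
(0,1): flips 1 -> legal
(0,2): flips 2 -> legal
(0,3): flips 1 -> legal
(0,5): no bracket -> illegal
(1,1): flips 1 -> legal
(1,4): no bracket -> illegal
(1,5): no bracket -> illegal
(2,0): flips 2 -> legal
(2,1): flips 2 -> legal
(2,4): no bracket -> illegal
(3,0): flips 1 -> legal
(3,4): no bracket -> illegal
(5,0): no bracket -> illegal
(5,1): flips 1 -> legal
(5,2): flips 1 -> legal
(5,4): flips 1 -> legal
(5,5): flips 2 -> legal
W mobility = 11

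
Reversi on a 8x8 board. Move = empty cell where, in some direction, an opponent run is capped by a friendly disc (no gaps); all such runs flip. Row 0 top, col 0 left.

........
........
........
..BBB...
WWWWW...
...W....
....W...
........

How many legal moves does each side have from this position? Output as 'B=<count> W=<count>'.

-- B to move --
(3,0): no bracket -> illegal
(3,1): no bracket -> illegal
(3,5): no bracket -> illegal
(4,5): no bracket -> illegal
(5,0): flips 1 -> legal
(5,1): flips 1 -> legal
(5,2): flips 2 -> legal
(5,4): flips 2 -> legal
(5,5): flips 1 -> legal
(6,2): no bracket -> illegal
(6,3): flips 2 -> legal
(6,5): no bracket -> illegal
(7,3): no bracket -> illegal
(7,4): no bracket -> illegal
(7,5): no bracket -> illegal
B mobility = 6
-- W to move --
(2,1): flips 1 -> legal
(2,2): flips 2 -> legal
(2,3): flips 2 -> legal
(2,4): flips 2 -> legal
(2,5): flips 1 -> legal
(3,1): no bracket -> illegal
(3,5): no bracket -> illegal
(4,5): no bracket -> illegal
W mobility = 5

Answer: B=6 W=5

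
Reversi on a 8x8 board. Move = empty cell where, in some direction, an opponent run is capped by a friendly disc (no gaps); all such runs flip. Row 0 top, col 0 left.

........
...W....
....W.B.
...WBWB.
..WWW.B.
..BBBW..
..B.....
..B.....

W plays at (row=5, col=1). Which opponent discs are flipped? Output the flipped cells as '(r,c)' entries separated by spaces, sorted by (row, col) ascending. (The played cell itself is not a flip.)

Answer: (5,2) (5,3) (5,4)

Derivation:
Dir NW: first cell '.' (not opp) -> no flip
Dir N: first cell '.' (not opp) -> no flip
Dir NE: first cell 'W' (not opp) -> no flip
Dir W: first cell '.' (not opp) -> no flip
Dir E: opp run (5,2) (5,3) (5,4) capped by W -> flip
Dir SW: first cell '.' (not opp) -> no flip
Dir S: first cell '.' (not opp) -> no flip
Dir SE: opp run (6,2), next='.' -> no flip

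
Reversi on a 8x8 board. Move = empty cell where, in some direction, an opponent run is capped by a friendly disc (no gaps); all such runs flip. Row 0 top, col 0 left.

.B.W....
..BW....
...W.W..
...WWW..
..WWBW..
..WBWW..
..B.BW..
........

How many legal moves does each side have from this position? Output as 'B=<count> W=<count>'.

-- B to move --
(0,2): no bracket -> illegal
(0,4): no bracket -> illegal
(1,4): flips 1 -> legal
(1,5): no bracket -> illegal
(1,6): no bracket -> illegal
(2,2): flips 1 -> legal
(2,4): flips 1 -> legal
(2,6): flips 1 -> legal
(3,1): flips 1 -> legal
(3,2): flips 2 -> legal
(3,6): no bracket -> illegal
(4,1): flips 2 -> legal
(4,6): flips 2 -> legal
(5,1): flips 1 -> legal
(5,6): flips 5 -> legal
(6,1): no bracket -> illegal
(6,3): no bracket -> illegal
(6,6): flips 2 -> legal
(7,4): no bracket -> illegal
(7,5): no bracket -> illegal
(7,6): no bracket -> illegal
B mobility = 11
-- W to move --
(0,0): no bracket -> illegal
(0,2): no bracket -> illegal
(1,0): no bracket -> illegal
(1,1): flips 1 -> legal
(2,1): flips 1 -> legal
(2,2): no bracket -> illegal
(5,1): no bracket -> illegal
(6,1): no bracket -> illegal
(6,3): flips 2 -> legal
(7,1): flips 3 -> legal
(7,2): flips 1 -> legal
(7,3): flips 1 -> legal
(7,4): flips 1 -> legal
(7,5): flips 2 -> legal
W mobility = 8

Answer: B=11 W=8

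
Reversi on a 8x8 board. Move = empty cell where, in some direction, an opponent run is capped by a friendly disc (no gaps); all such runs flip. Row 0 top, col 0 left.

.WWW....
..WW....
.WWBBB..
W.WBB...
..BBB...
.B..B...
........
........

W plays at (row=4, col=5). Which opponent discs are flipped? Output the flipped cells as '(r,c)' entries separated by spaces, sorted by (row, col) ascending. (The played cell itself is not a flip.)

Answer: (2,3) (3,4)

Derivation:
Dir NW: opp run (3,4) (2,3) capped by W -> flip
Dir N: first cell '.' (not opp) -> no flip
Dir NE: first cell '.' (not opp) -> no flip
Dir W: opp run (4,4) (4,3) (4,2), next='.' -> no flip
Dir E: first cell '.' (not opp) -> no flip
Dir SW: opp run (5,4), next='.' -> no flip
Dir S: first cell '.' (not opp) -> no flip
Dir SE: first cell '.' (not opp) -> no flip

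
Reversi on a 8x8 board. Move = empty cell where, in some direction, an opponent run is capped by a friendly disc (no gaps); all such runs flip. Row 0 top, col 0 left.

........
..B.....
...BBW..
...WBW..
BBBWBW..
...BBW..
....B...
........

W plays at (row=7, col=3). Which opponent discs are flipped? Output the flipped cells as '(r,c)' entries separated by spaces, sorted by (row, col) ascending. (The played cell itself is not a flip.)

Dir NW: first cell '.' (not opp) -> no flip
Dir N: first cell '.' (not opp) -> no flip
Dir NE: opp run (6,4) capped by W -> flip
Dir W: first cell '.' (not opp) -> no flip
Dir E: first cell '.' (not opp) -> no flip
Dir SW: edge -> no flip
Dir S: edge -> no flip
Dir SE: edge -> no flip

Answer: (6,4)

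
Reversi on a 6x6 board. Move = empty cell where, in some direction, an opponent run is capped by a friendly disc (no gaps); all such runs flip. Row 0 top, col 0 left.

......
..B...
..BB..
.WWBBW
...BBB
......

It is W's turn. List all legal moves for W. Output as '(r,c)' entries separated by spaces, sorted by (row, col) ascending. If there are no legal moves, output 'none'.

(0,1): no bracket -> illegal
(0,2): flips 2 -> legal
(0,3): no bracket -> illegal
(1,1): no bracket -> illegal
(1,3): flips 1 -> legal
(1,4): flips 1 -> legal
(2,1): no bracket -> illegal
(2,4): no bracket -> illegal
(2,5): no bracket -> illegal
(4,2): no bracket -> illegal
(5,2): no bracket -> illegal
(5,3): flips 1 -> legal
(5,4): flips 1 -> legal
(5,5): flips 1 -> legal

Answer: (0,2) (1,3) (1,4) (5,3) (5,4) (5,5)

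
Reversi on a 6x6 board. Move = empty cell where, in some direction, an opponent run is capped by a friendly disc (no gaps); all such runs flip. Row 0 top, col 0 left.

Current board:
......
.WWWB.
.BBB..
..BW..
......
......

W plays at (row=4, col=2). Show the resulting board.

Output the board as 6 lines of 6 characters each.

Answer: ......
.WWWB.
.BWB..
..WW..
..W...
......

Derivation:
Place W at (4,2); scan 8 dirs for brackets.
Dir NW: first cell '.' (not opp) -> no flip
Dir N: opp run (3,2) (2,2) capped by W -> flip
Dir NE: first cell 'W' (not opp) -> no flip
Dir W: first cell '.' (not opp) -> no flip
Dir E: first cell '.' (not opp) -> no flip
Dir SW: first cell '.' (not opp) -> no flip
Dir S: first cell '.' (not opp) -> no flip
Dir SE: first cell '.' (not opp) -> no flip
All flips: (2,2) (3,2)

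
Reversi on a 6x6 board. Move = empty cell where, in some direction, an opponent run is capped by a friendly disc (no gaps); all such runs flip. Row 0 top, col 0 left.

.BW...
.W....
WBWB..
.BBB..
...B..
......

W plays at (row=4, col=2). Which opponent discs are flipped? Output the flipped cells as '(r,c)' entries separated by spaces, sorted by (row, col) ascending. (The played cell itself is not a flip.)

Answer: (3,1) (3,2)

Derivation:
Dir NW: opp run (3,1) capped by W -> flip
Dir N: opp run (3,2) capped by W -> flip
Dir NE: opp run (3,3), next='.' -> no flip
Dir W: first cell '.' (not opp) -> no flip
Dir E: opp run (4,3), next='.' -> no flip
Dir SW: first cell '.' (not opp) -> no flip
Dir S: first cell '.' (not opp) -> no flip
Dir SE: first cell '.' (not opp) -> no flip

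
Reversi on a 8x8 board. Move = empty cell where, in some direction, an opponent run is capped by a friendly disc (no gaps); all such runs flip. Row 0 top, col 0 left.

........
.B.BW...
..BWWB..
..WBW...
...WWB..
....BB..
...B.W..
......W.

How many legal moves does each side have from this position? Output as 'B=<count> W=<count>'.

Answer: B=11 W=14

Derivation:
-- B to move --
(0,3): flips 1 -> legal
(0,4): flips 4 -> legal
(0,5): no bracket -> illegal
(1,2): flips 2 -> legal
(1,5): flips 2 -> legal
(2,1): flips 2 -> legal
(3,1): flips 1 -> legal
(3,5): flips 2 -> legal
(4,1): no bracket -> illegal
(4,2): flips 3 -> legal
(5,2): flips 2 -> legal
(5,3): flips 1 -> legal
(5,6): no bracket -> illegal
(6,4): no bracket -> illegal
(6,6): no bracket -> illegal
(6,7): no bracket -> illegal
(7,4): no bracket -> illegal
(7,5): flips 1 -> legal
(7,7): no bracket -> illegal
B mobility = 11
-- W to move --
(0,0): flips 3 -> legal
(0,1): no bracket -> illegal
(0,2): flips 1 -> legal
(0,3): flips 1 -> legal
(0,4): no bracket -> illegal
(1,0): no bracket -> illegal
(1,2): flips 2 -> legal
(1,5): no bracket -> illegal
(1,6): flips 1 -> legal
(2,0): no bracket -> illegal
(2,1): flips 1 -> legal
(2,6): flips 1 -> legal
(3,1): no bracket -> illegal
(3,5): flips 2 -> legal
(3,6): flips 1 -> legal
(4,2): flips 1 -> legal
(4,6): flips 1 -> legal
(5,2): no bracket -> illegal
(5,3): no bracket -> illegal
(5,6): flips 1 -> legal
(6,2): no bracket -> illegal
(6,4): flips 1 -> legal
(6,6): flips 1 -> legal
(7,2): no bracket -> illegal
(7,3): no bracket -> illegal
(7,4): no bracket -> illegal
W mobility = 14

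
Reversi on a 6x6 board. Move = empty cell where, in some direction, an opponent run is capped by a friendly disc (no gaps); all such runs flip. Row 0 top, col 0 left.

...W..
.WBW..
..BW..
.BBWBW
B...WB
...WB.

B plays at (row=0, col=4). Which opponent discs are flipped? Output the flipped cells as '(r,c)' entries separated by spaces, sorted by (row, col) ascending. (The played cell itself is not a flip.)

Answer: (1,3)

Derivation:
Dir NW: edge -> no flip
Dir N: edge -> no flip
Dir NE: edge -> no flip
Dir W: opp run (0,3), next='.' -> no flip
Dir E: first cell '.' (not opp) -> no flip
Dir SW: opp run (1,3) capped by B -> flip
Dir S: first cell '.' (not opp) -> no flip
Dir SE: first cell '.' (not opp) -> no flip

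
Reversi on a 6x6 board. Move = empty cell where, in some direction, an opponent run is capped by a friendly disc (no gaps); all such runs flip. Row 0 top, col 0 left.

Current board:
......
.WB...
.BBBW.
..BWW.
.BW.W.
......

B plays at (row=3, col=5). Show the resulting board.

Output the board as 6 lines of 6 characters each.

Answer: ......
.WB...
.BBBW.
..BBBB
.BW.W.
......

Derivation:
Place B at (3,5); scan 8 dirs for brackets.
Dir NW: opp run (2,4), next='.' -> no flip
Dir N: first cell '.' (not opp) -> no flip
Dir NE: edge -> no flip
Dir W: opp run (3,4) (3,3) capped by B -> flip
Dir E: edge -> no flip
Dir SW: opp run (4,4), next='.' -> no flip
Dir S: first cell '.' (not opp) -> no flip
Dir SE: edge -> no flip
All flips: (3,3) (3,4)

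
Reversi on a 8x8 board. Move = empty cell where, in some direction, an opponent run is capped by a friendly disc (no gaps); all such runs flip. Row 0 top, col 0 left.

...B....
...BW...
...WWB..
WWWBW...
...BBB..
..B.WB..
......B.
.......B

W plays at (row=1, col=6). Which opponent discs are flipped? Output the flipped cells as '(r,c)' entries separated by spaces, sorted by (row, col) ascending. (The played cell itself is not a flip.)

Dir NW: first cell '.' (not opp) -> no flip
Dir N: first cell '.' (not opp) -> no flip
Dir NE: first cell '.' (not opp) -> no flip
Dir W: first cell '.' (not opp) -> no flip
Dir E: first cell '.' (not opp) -> no flip
Dir SW: opp run (2,5) capped by W -> flip
Dir S: first cell '.' (not opp) -> no flip
Dir SE: first cell '.' (not opp) -> no flip

Answer: (2,5)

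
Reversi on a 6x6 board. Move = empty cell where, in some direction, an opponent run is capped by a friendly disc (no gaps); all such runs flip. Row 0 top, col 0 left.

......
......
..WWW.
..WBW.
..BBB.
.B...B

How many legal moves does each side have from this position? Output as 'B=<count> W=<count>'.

-- B to move --
(1,1): flips 1 -> legal
(1,2): flips 2 -> legal
(1,3): flips 1 -> legal
(1,4): flips 2 -> legal
(1,5): flips 1 -> legal
(2,1): flips 1 -> legal
(2,5): flips 1 -> legal
(3,1): flips 1 -> legal
(3,5): flips 1 -> legal
(4,1): no bracket -> illegal
(4,5): no bracket -> illegal
B mobility = 9
-- W to move --
(3,1): no bracket -> illegal
(3,5): no bracket -> illegal
(4,0): no bracket -> illegal
(4,1): no bracket -> illegal
(4,5): no bracket -> illegal
(5,0): no bracket -> illegal
(5,2): flips 2 -> legal
(5,3): flips 2 -> legal
(5,4): flips 2 -> legal
W mobility = 3

Answer: B=9 W=3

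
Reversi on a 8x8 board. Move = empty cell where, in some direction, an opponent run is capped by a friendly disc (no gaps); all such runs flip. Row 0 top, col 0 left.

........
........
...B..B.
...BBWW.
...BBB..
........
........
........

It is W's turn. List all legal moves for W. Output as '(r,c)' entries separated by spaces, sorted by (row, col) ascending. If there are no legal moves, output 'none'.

(1,2): no bracket -> illegal
(1,3): no bracket -> illegal
(1,4): no bracket -> illegal
(1,5): no bracket -> illegal
(1,6): flips 1 -> legal
(1,7): flips 1 -> legal
(2,2): no bracket -> illegal
(2,4): no bracket -> illegal
(2,5): no bracket -> illegal
(2,7): no bracket -> illegal
(3,2): flips 2 -> legal
(3,7): no bracket -> illegal
(4,2): no bracket -> illegal
(4,6): no bracket -> illegal
(5,2): no bracket -> illegal
(5,3): flips 1 -> legal
(5,4): flips 1 -> legal
(5,5): flips 1 -> legal
(5,6): no bracket -> illegal

Answer: (1,6) (1,7) (3,2) (5,3) (5,4) (5,5)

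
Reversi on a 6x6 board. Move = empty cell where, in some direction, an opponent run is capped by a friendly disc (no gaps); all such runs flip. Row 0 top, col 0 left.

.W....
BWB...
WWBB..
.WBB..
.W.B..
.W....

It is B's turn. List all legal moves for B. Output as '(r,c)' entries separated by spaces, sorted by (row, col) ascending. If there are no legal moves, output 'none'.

(0,0): flips 1 -> legal
(0,2): no bracket -> illegal
(3,0): flips 3 -> legal
(4,0): flips 1 -> legal
(4,2): no bracket -> illegal
(5,0): flips 1 -> legal
(5,2): no bracket -> illegal

Answer: (0,0) (3,0) (4,0) (5,0)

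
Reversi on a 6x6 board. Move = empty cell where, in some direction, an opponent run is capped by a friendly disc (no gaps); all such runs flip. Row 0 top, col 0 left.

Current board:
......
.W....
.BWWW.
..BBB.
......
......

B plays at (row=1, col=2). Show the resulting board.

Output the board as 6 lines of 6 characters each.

Place B at (1,2); scan 8 dirs for brackets.
Dir NW: first cell '.' (not opp) -> no flip
Dir N: first cell '.' (not opp) -> no flip
Dir NE: first cell '.' (not opp) -> no flip
Dir W: opp run (1,1), next='.' -> no flip
Dir E: first cell '.' (not opp) -> no flip
Dir SW: first cell 'B' (not opp) -> no flip
Dir S: opp run (2,2) capped by B -> flip
Dir SE: opp run (2,3) capped by B -> flip
All flips: (2,2) (2,3)

Answer: ......
.WB...
.BBBW.
..BBB.
......
......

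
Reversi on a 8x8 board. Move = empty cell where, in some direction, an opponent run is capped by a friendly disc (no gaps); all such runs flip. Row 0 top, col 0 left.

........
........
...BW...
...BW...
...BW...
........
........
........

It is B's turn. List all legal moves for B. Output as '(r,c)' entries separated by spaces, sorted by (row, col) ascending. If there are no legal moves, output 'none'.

(1,3): no bracket -> illegal
(1,4): no bracket -> illegal
(1,5): flips 1 -> legal
(2,5): flips 2 -> legal
(3,5): flips 1 -> legal
(4,5): flips 2 -> legal
(5,3): no bracket -> illegal
(5,4): no bracket -> illegal
(5,5): flips 1 -> legal

Answer: (1,5) (2,5) (3,5) (4,5) (5,5)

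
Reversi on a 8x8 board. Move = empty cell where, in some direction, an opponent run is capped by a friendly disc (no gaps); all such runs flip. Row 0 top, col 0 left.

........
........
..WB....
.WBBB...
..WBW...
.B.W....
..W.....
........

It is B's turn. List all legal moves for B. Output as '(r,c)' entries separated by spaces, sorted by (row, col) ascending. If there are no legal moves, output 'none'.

(1,1): flips 1 -> legal
(1,2): flips 1 -> legal
(1,3): no bracket -> illegal
(2,0): no bracket -> illegal
(2,1): flips 1 -> legal
(3,0): flips 1 -> legal
(3,5): no bracket -> illegal
(4,0): no bracket -> illegal
(4,1): flips 1 -> legal
(4,5): flips 1 -> legal
(5,2): flips 1 -> legal
(5,4): flips 1 -> legal
(5,5): flips 1 -> legal
(6,1): no bracket -> illegal
(6,3): flips 1 -> legal
(6,4): no bracket -> illegal
(7,1): no bracket -> illegal
(7,2): no bracket -> illegal
(7,3): flips 1 -> legal

Answer: (1,1) (1,2) (2,1) (3,0) (4,1) (4,5) (5,2) (5,4) (5,5) (6,3) (7,3)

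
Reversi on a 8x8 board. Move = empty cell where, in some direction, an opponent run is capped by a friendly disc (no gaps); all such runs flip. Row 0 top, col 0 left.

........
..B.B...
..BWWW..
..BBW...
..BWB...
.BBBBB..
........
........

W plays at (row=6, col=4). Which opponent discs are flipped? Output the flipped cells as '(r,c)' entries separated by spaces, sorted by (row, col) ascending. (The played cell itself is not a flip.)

Answer: (4,4) (5,4)

Derivation:
Dir NW: opp run (5,3) (4,2), next='.' -> no flip
Dir N: opp run (5,4) (4,4) capped by W -> flip
Dir NE: opp run (5,5), next='.' -> no flip
Dir W: first cell '.' (not opp) -> no flip
Dir E: first cell '.' (not opp) -> no flip
Dir SW: first cell '.' (not opp) -> no flip
Dir S: first cell '.' (not opp) -> no flip
Dir SE: first cell '.' (not opp) -> no flip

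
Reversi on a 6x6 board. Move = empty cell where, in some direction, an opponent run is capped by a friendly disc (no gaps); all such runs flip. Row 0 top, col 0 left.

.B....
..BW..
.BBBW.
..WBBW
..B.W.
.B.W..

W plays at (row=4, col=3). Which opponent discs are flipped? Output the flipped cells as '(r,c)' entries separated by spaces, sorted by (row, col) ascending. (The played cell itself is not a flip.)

Answer: (2,3) (3,3)

Derivation:
Dir NW: first cell 'W' (not opp) -> no flip
Dir N: opp run (3,3) (2,3) capped by W -> flip
Dir NE: opp run (3,4), next='.' -> no flip
Dir W: opp run (4,2), next='.' -> no flip
Dir E: first cell 'W' (not opp) -> no flip
Dir SW: first cell '.' (not opp) -> no flip
Dir S: first cell 'W' (not opp) -> no flip
Dir SE: first cell '.' (not opp) -> no flip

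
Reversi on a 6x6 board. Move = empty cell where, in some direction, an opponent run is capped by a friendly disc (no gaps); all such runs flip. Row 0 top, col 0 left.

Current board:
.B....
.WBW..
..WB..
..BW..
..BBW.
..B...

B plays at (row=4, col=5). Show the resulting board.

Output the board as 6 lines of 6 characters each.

Answer: .B....
.WBW..
..WB..
..BW..
..BBBB
..B...

Derivation:
Place B at (4,5); scan 8 dirs for brackets.
Dir NW: first cell '.' (not opp) -> no flip
Dir N: first cell '.' (not opp) -> no flip
Dir NE: edge -> no flip
Dir W: opp run (4,4) capped by B -> flip
Dir E: edge -> no flip
Dir SW: first cell '.' (not opp) -> no flip
Dir S: first cell '.' (not opp) -> no flip
Dir SE: edge -> no flip
All flips: (4,4)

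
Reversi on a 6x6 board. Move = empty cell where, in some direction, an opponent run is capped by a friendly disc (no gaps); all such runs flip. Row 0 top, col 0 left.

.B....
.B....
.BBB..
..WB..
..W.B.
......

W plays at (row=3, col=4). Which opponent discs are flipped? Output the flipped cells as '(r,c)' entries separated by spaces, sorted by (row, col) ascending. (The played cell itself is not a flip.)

Answer: (3,3)

Derivation:
Dir NW: opp run (2,3), next='.' -> no flip
Dir N: first cell '.' (not opp) -> no flip
Dir NE: first cell '.' (not opp) -> no flip
Dir W: opp run (3,3) capped by W -> flip
Dir E: first cell '.' (not opp) -> no flip
Dir SW: first cell '.' (not opp) -> no flip
Dir S: opp run (4,4), next='.' -> no flip
Dir SE: first cell '.' (not opp) -> no flip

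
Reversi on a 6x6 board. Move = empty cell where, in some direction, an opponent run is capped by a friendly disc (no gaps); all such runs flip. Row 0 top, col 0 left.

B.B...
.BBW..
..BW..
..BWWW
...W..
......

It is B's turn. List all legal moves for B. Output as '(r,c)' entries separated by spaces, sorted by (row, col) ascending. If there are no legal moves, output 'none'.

(0,3): no bracket -> illegal
(0,4): flips 1 -> legal
(1,4): flips 2 -> legal
(2,4): flips 2 -> legal
(2,5): no bracket -> illegal
(4,2): no bracket -> illegal
(4,4): flips 1 -> legal
(4,5): flips 2 -> legal
(5,2): no bracket -> illegal
(5,3): no bracket -> illegal
(5,4): flips 1 -> legal

Answer: (0,4) (1,4) (2,4) (4,4) (4,5) (5,4)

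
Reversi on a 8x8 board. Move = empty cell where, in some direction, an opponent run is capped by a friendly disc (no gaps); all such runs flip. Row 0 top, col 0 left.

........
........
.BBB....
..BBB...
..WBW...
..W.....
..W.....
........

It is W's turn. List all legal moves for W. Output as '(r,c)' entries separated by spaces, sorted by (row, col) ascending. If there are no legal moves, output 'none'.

Answer: (1,1) (1,2) (2,4) (2,5)

Derivation:
(1,0): no bracket -> illegal
(1,1): flips 2 -> legal
(1,2): flips 2 -> legal
(1,3): no bracket -> illegal
(1,4): no bracket -> illegal
(2,0): no bracket -> illegal
(2,4): flips 2 -> legal
(2,5): flips 2 -> legal
(3,0): no bracket -> illegal
(3,1): no bracket -> illegal
(3,5): no bracket -> illegal
(4,1): no bracket -> illegal
(4,5): no bracket -> illegal
(5,3): no bracket -> illegal
(5,4): no bracket -> illegal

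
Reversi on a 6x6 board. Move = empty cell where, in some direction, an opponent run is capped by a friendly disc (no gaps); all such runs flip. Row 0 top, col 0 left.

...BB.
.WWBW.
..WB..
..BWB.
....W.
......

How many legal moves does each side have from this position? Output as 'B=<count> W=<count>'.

-- B to move --
(0,0): no bracket -> illegal
(0,1): flips 1 -> legal
(0,2): flips 2 -> legal
(0,5): flips 1 -> legal
(1,0): flips 2 -> legal
(1,5): flips 1 -> legal
(2,0): no bracket -> illegal
(2,1): flips 2 -> legal
(2,4): flips 1 -> legal
(2,5): flips 1 -> legal
(3,1): flips 1 -> legal
(3,5): no bracket -> illegal
(4,2): no bracket -> illegal
(4,3): flips 1 -> legal
(4,5): no bracket -> illegal
(5,3): no bracket -> illegal
(5,4): flips 1 -> legal
(5,5): no bracket -> illegal
B mobility = 11
-- W to move --
(0,2): no bracket -> illegal
(0,5): no bracket -> illegal
(1,5): no bracket -> illegal
(2,1): no bracket -> illegal
(2,4): flips 2 -> legal
(2,5): no bracket -> illegal
(3,1): flips 1 -> legal
(3,5): flips 1 -> legal
(4,1): flips 2 -> legal
(4,2): flips 1 -> legal
(4,3): no bracket -> illegal
(4,5): flips 2 -> legal
W mobility = 6

Answer: B=11 W=6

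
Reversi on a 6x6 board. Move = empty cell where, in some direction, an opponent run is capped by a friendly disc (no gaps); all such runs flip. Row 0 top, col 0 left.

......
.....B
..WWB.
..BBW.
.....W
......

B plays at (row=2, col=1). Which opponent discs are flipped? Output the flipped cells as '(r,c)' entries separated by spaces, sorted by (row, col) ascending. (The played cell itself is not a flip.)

Dir NW: first cell '.' (not opp) -> no flip
Dir N: first cell '.' (not opp) -> no flip
Dir NE: first cell '.' (not opp) -> no flip
Dir W: first cell '.' (not opp) -> no flip
Dir E: opp run (2,2) (2,3) capped by B -> flip
Dir SW: first cell '.' (not opp) -> no flip
Dir S: first cell '.' (not opp) -> no flip
Dir SE: first cell 'B' (not opp) -> no flip

Answer: (2,2) (2,3)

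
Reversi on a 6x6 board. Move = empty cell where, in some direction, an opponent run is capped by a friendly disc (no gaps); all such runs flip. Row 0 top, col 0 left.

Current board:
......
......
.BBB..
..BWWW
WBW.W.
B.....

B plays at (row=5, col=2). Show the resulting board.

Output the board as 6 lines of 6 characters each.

Answer: ......
......
.BBB..
..BWWW
WBB.W.
B.B...

Derivation:
Place B at (5,2); scan 8 dirs for brackets.
Dir NW: first cell 'B' (not opp) -> no flip
Dir N: opp run (4,2) capped by B -> flip
Dir NE: first cell '.' (not opp) -> no flip
Dir W: first cell '.' (not opp) -> no flip
Dir E: first cell '.' (not opp) -> no flip
Dir SW: edge -> no flip
Dir S: edge -> no flip
Dir SE: edge -> no flip
All flips: (4,2)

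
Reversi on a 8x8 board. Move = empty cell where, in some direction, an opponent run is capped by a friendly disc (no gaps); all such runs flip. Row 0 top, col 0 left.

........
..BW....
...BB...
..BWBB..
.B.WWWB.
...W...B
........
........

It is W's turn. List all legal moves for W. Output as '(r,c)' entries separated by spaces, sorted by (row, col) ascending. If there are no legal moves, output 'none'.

(0,1): flips 3 -> legal
(0,2): no bracket -> illegal
(0,3): no bracket -> illegal
(1,1): flips 1 -> legal
(1,4): flips 2 -> legal
(1,5): flips 1 -> legal
(2,1): flips 1 -> legal
(2,2): no bracket -> illegal
(2,5): flips 2 -> legal
(2,6): flips 1 -> legal
(3,0): no bracket -> illegal
(3,1): flips 1 -> legal
(3,6): flips 2 -> legal
(3,7): no bracket -> illegal
(4,0): no bracket -> illegal
(4,2): no bracket -> illegal
(4,7): flips 1 -> legal
(5,0): no bracket -> illegal
(5,1): no bracket -> illegal
(5,2): no bracket -> illegal
(5,5): no bracket -> illegal
(5,6): no bracket -> illegal
(6,6): no bracket -> illegal
(6,7): no bracket -> illegal

Answer: (0,1) (1,1) (1,4) (1,5) (2,1) (2,5) (2,6) (3,1) (3,6) (4,7)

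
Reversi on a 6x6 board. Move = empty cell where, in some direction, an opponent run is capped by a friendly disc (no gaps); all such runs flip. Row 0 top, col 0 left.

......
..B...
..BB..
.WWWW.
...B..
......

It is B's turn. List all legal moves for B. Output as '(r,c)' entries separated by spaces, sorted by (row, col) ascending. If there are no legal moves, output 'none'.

Answer: (2,1) (2,5) (4,0) (4,1) (4,2) (4,4) (4,5)

Derivation:
(2,0): no bracket -> illegal
(2,1): flips 1 -> legal
(2,4): no bracket -> illegal
(2,5): flips 1 -> legal
(3,0): no bracket -> illegal
(3,5): no bracket -> illegal
(4,0): flips 1 -> legal
(4,1): flips 1 -> legal
(4,2): flips 1 -> legal
(4,4): flips 1 -> legal
(4,5): flips 1 -> legal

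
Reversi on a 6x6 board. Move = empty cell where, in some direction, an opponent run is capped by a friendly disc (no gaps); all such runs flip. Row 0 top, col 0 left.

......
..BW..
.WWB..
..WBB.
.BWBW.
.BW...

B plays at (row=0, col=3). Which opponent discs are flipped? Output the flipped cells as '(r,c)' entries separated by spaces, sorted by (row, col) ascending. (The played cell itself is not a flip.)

Answer: (1,3)

Derivation:
Dir NW: edge -> no flip
Dir N: edge -> no flip
Dir NE: edge -> no flip
Dir W: first cell '.' (not opp) -> no flip
Dir E: first cell '.' (not opp) -> no flip
Dir SW: first cell 'B' (not opp) -> no flip
Dir S: opp run (1,3) capped by B -> flip
Dir SE: first cell '.' (not opp) -> no flip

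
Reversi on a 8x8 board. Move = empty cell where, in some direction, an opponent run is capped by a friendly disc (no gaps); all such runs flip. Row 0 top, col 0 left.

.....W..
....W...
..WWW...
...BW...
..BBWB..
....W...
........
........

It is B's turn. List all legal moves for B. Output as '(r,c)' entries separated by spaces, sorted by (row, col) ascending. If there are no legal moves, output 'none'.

(0,3): no bracket -> illegal
(0,4): no bracket -> illegal
(0,6): no bracket -> illegal
(1,1): flips 1 -> legal
(1,2): flips 2 -> legal
(1,3): flips 1 -> legal
(1,5): flips 1 -> legal
(1,6): no bracket -> illegal
(2,1): no bracket -> illegal
(2,5): flips 1 -> legal
(3,1): no bracket -> illegal
(3,2): no bracket -> illegal
(3,5): flips 1 -> legal
(5,3): no bracket -> illegal
(5,5): flips 1 -> legal
(6,3): flips 1 -> legal
(6,4): no bracket -> illegal
(6,5): flips 1 -> legal

Answer: (1,1) (1,2) (1,3) (1,5) (2,5) (3,5) (5,5) (6,3) (6,5)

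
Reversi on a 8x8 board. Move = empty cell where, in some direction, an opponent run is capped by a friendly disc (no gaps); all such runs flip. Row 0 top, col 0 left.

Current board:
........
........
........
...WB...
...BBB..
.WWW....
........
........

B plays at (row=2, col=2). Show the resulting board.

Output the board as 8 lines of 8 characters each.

Answer: ........
........
..B.....
...BB...
...BBB..
.WWW....
........
........

Derivation:
Place B at (2,2); scan 8 dirs for brackets.
Dir NW: first cell '.' (not opp) -> no flip
Dir N: first cell '.' (not opp) -> no flip
Dir NE: first cell '.' (not opp) -> no flip
Dir W: first cell '.' (not opp) -> no flip
Dir E: first cell '.' (not opp) -> no flip
Dir SW: first cell '.' (not opp) -> no flip
Dir S: first cell '.' (not opp) -> no flip
Dir SE: opp run (3,3) capped by B -> flip
All flips: (3,3)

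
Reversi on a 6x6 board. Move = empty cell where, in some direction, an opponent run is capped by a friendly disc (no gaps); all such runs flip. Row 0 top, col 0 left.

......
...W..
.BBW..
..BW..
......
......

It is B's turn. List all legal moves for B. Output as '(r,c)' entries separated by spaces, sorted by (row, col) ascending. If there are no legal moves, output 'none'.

Answer: (0,4) (1,4) (2,4) (3,4) (4,4)

Derivation:
(0,2): no bracket -> illegal
(0,3): no bracket -> illegal
(0,4): flips 1 -> legal
(1,2): no bracket -> illegal
(1,4): flips 1 -> legal
(2,4): flips 1 -> legal
(3,4): flips 1 -> legal
(4,2): no bracket -> illegal
(4,3): no bracket -> illegal
(4,4): flips 1 -> legal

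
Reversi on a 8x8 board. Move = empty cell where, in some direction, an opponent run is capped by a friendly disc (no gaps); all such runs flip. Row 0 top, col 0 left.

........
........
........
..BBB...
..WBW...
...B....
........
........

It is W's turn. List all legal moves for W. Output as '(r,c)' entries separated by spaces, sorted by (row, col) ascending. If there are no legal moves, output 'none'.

(2,1): no bracket -> illegal
(2,2): flips 2 -> legal
(2,3): no bracket -> illegal
(2,4): flips 2 -> legal
(2,5): no bracket -> illegal
(3,1): no bracket -> illegal
(3,5): no bracket -> illegal
(4,1): no bracket -> illegal
(4,5): no bracket -> illegal
(5,2): no bracket -> illegal
(5,4): no bracket -> illegal
(6,2): flips 1 -> legal
(6,3): no bracket -> illegal
(6,4): flips 1 -> legal

Answer: (2,2) (2,4) (6,2) (6,4)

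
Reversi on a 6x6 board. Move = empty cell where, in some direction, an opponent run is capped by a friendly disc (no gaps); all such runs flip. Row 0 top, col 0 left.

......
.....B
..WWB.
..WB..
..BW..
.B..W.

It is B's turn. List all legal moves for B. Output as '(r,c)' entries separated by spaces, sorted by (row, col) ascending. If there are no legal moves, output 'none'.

Answer: (1,1) (1,2) (1,3) (2,1) (3,1) (4,4) (5,3)

Derivation:
(1,1): flips 1 -> legal
(1,2): flips 2 -> legal
(1,3): flips 1 -> legal
(1,4): no bracket -> illegal
(2,1): flips 2 -> legal
(3,1): flips 1 -> legal
(3,4): no bracket -> illegal
(4,1): no bracket -> illegal
(4,4): flips 1 -> legal
(4,5): no bracket -> illegal
(5,2): no bracket -> illegal
(5,3): flips 1 -> legal
(5,5): no bracket -> illegal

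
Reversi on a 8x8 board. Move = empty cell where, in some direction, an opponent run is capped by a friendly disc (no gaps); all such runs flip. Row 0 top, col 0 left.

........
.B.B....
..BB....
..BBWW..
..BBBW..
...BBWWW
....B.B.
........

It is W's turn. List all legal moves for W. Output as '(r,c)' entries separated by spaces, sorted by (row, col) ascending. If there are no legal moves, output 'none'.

Answer: (0,0) (1,2) (3,1) (4,1) (5,2) (6,2) (6,3) (7,3) (7,4) (7,5) (7,6) (7,7)

Derivation:
(0,0): flips 4 -> legal
(0,1): no bracket -> illegal
(0,2): no bracket -> illegal
(0,3): no bracket -> illegal
(0,4): no bracket -> illegal
(1,0): no bracket -> illegal
(1,2): flips 1 -> legal
(1,4): no bracket -> illegal
(2,0): no bracket -> illegal
(2,1): no bracket -> illegal
(2,4): no bracket -> illegal
(3,1): flips 2 -> legal
(4,1): flips 3 -> legal
(5,1): no bracket -> illegal
(5,2): flips 3 -> legal
(6,2): flips 2 -> legal
(6,3): flips 1 -> legal
(6,5): no bracket -> illegal
(6,7): no bracket -> illegal
(7,3): flips 1 -> legal
(7,4): flips 3 -> legal
(7,5): flips 1 -> legal
(7,6): flips 1 -> legal
(7,7): flips 1 -> legal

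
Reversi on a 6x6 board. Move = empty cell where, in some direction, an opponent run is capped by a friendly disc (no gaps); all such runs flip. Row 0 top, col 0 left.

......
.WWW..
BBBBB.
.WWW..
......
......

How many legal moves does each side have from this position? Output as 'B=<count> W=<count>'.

Answer: B=10 W=6

Derivation:
-- B to move --
(0,0): flips 1 -> legal
(0,1): flips 2 -> legal
(0,2): flips 3 -> legal
(0,3): flips 2 -> legal
(0,4): flips 1 -> legal
(1,0): no bracket -> illegal
(1,4): no bracket -> illegal
(3,0): no bracket -> illegal
(3,4): no bracket -> illegal
(4,0): flips 1 -> legal
(4,1): flips 2 -> legal
(4,2): flips 3 -> legal
(4,3): flips 2 -> legal
(4,4): flips 1 -> legal
B mobility = 10
-- W to move --
(1,0): flips 1 -> legal
(1,4): flips 1 -> legal
(1,5): flips 1 -> legal
(2,5): no bracket -> illegal
(3,0): flips 1 -> legal
(3,4): flips 1 -> legal
(3,5): flips 1 -> legal
W mobility = 6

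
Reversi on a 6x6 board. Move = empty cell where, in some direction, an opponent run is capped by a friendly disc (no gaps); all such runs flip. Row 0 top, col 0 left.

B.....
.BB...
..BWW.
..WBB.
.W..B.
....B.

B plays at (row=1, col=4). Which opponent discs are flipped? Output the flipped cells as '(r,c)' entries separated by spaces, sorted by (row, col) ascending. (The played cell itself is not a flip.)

Answer: (2,4)

Derivation:
Dir NW: first cell '.' (not opp) -> no flip
Dir N: first cell '.' (not opp) -> no flip
Dir NE: first cell '.' (not opp) -> no flip
Dir W: first cell '.' (not opp) -> no flip
Dir E: first cell '.' (not opp) -> no flip
Dir SW: opp run (2,3) (3,2) (4,1), next='.' -> no flip
Dir S: opp run (2,4) capped by B -> flip
Dir SE: first cell '.' (not opp) -> no flip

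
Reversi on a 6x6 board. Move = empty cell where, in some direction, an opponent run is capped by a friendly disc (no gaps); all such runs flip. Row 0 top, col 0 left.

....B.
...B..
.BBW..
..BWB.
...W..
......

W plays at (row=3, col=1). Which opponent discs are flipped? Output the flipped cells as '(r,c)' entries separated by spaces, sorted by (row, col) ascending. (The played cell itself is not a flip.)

Answer: (3,2)

Derivation:
Dir NW: first cell '.' (not opp) -> no flip
Dir N: opp run (2,1), next='.' -> no flip
Dir NE: opp run (2,2) (1,3) (0,4), next=edge -> no flip
Dir W: first cell '.' (not opp) -> no flip
Dir E: opp run (3,2) capped by W -> flip
Dir SW: first cell '.' (not opp) -> no flip
Dir S: first cell '.' (not opp) -> no flip
Dir SE: first cell '.' (not opp) -> no flip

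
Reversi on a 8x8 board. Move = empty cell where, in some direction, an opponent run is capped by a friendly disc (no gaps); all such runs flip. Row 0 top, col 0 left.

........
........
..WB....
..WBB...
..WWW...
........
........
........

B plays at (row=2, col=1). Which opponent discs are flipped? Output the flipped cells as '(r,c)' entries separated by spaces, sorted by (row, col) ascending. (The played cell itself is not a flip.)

Answer: (2,2)

Derivation:
Dir NW: first cell '.' (not opp) -> no flip
Dir N: first cell '.' (not opp) -> no flip
Dir NE: first cell '.' (not opp) -> no flip
Dir W: first cell '.' (not opp) -> no flip
Dir E: opp run (2,2) capped by B -> flip
Dir SW: first cell '.' (not opp) -> no flip
Dir S: first cell '.' (not opp) -> no flip
Dir SE: opp run (3,2) (4,3), next='.' -> no flip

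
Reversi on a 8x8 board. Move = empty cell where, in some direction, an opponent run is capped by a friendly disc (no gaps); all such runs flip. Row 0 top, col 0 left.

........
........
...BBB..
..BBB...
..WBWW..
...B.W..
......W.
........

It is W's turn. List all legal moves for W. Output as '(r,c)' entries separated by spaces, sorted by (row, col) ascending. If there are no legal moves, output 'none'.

(1,2): flips 2 -> legal
(1,3): no bracket -> illegal
(1,4): flips 2 -> legal
(1,5): flips 2 -> legal
(1,6): no bracket -> illegal
(2,1): no bracket -> illegal
(2,2): flips 2 -> legal
(2,6): no bracket -> illegal
(3,1): no bracket -> illegal
(3,5): no bracket -> illegal
(3,6): no bracket -> illegal
(4,1): no bracket -> illegal
(5,2): no bracket -> illegal
(5,4): no bracket -> illegal
(6,2): flips 1 -> legal
(6,3): no bracket -> illegal
(6,4): flips 1 -> legal

Answer: (1,2) (1,4) (1,5) (2,2) (6,2) (6,4)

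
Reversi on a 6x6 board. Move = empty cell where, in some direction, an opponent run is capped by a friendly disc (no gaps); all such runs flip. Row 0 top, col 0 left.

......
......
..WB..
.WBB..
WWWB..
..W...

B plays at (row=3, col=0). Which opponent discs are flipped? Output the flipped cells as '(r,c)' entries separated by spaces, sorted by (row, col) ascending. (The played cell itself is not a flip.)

Answer: (3,1)

Derivation:
Dir NW: edge -> no flip
Dir N: first cell '.' (not opp) -> no flip
Dir NE: first cell '.' (not opp) -> no flip
Dir W: edge -> no flip
Dir E: opp run (3,1) capped by B -> flip
Dir SW: edge -> no flip
Dir S: opp run (4,0), next='.' -> no flip
Dir SE: opp run (4,1) (5,2), next=edge -> no flip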